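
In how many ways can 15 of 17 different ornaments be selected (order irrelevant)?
C(17,15) = 17!/(15!×2!) = 136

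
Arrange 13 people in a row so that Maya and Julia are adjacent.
Treat as block: (13-1)! × 2! = 479001600 × 2 = 958003200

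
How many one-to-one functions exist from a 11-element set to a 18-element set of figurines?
P(18,11) = 18!/(18-11)! = 1270312243200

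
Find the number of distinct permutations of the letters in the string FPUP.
4! / (1! × 2! × 1!) = 12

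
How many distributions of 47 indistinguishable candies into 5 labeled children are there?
C(47+5-1, 5-1) = C(51, 4) = 249900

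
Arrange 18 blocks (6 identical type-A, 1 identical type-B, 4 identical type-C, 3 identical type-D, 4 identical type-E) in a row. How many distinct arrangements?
18! / (6! × 1! × 4! × 3! × 4!) = 2572970400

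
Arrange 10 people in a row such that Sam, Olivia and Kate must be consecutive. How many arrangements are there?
Treat the 3 as one block: (10-3+1)! × 3! = 40320 × 6 = 241920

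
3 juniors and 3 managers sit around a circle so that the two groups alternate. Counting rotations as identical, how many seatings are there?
Fix one of the juniors: (3-1)! ways for the remaining juniors, × 3! ways for the managers = 2 × 6 = 12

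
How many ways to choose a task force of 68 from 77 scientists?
C(77,68) = 77!/(68!×9!) = 161322559475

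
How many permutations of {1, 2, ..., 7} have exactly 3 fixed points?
Choose the 3 fixed points C(7,3) = 35, derange the rest: !4 = Σ_{j=0}^{4} (-1)^j·4!/j! = 24 - 24 + 12 - 4 + 1 = 9. Product = 35 × 9 = 315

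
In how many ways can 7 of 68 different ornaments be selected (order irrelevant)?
C(68,7) = 68!/(7!×61!) = 969443904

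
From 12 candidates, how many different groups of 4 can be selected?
C(12,4) = 12!/(4!×8!) = 495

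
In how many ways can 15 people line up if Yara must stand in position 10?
Fix one position: (15-1)! = 87178291200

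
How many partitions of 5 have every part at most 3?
Let r_j(i) = number of partitions of i into parts ≤ j, for i = 0..5. r_1(i) = 1 for all i; r_j(i) = r_{j-1}(i) + r_j(i-j). Rows j = 2..3: ≤2: 1 1 2 2 3 3; ≤3: 1 1 2 3 4 5. r_3(5) = 5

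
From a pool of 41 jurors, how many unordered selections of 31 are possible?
C(41,31) = 41!/(31!×10!) = 1121099408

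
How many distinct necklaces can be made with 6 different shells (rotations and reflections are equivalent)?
(6-1)!/2 = 120/2 = 60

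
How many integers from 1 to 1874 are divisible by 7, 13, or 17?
⌊1874/7⌋+⌊1874/13⌋+⌊1874/17⌋ - ⌊1874/91⌋-⌊1874/119⌋-⌊1874/221⌋ + ⌊1874/1547⌋ = 267+144+110 - 20-15-8 + 1 = 479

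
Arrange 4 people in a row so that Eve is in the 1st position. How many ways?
Fix one position: (4-1)! = 6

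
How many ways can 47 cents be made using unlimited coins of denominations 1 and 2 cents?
Coefficient of x^47 in 1/(1-x^1) · 1/(1-x^2). Use j coins of 2 for j = 0..⌊47/2⌋ = 23, the rest in 1s: 23 + 1 = 24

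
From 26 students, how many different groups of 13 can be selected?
C(26,13) = 26!/(13!×13!) = 10400600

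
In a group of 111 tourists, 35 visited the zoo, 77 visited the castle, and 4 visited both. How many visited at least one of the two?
|A∪B| = |A| + |B| - |A∩B| = 35 + 77 - 4 = 108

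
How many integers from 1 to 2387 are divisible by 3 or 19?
⌊2387/3⌋ + ⌊2387/19⌋ - ⌊2387/57⌋ = 795 + 125 - 41 = 879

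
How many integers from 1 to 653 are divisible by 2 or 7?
⌊653/2⌋ + ⌊653/7⌋ - ⌊653/14⌋ = 326 + 93 - 46 = 373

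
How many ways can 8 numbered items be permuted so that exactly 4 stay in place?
Choose the 4 fixed points C(8,4) = 70, derange the rest: !4 = Σ_{j=0}^{4} (-1)^j·4!/j! = 24 - 24 + 12 - 4 + 1 = 9. Product = 70 × 9 = 630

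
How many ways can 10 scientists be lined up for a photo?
10! = 3628800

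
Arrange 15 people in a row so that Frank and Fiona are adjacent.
Treat as block: (15-1)! × 2! = 87178291200 × 2 = 174356582400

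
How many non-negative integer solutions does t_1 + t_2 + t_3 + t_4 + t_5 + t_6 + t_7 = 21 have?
C(21+7-1, 7-1) = C(27, 6) = 296010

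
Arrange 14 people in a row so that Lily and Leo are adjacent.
Treat as block: (14-1)! × 2! = 6227020800 × 2 = 12454041600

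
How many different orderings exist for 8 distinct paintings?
8! = 40320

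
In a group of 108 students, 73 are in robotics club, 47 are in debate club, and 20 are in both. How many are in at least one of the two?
|A∪B| = |A| + |B| - |A∩B| = 73 + 47 - 20 = 100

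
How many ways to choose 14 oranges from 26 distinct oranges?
C(26,14) = 26!/(14!×12!) = 9657700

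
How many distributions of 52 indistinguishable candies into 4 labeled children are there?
C(52+4-1, 4-1) = C(55, 3) = 26235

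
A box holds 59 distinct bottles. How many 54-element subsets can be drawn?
C(59,54) = 59!/(54!×5!) = 5006386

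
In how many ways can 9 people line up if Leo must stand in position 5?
Fix one position: (9-1)! = 40320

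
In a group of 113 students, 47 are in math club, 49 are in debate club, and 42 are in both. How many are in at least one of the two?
|A∪B| = |A| + |B| - |A∩B| = 47 + 49 - 42 = 54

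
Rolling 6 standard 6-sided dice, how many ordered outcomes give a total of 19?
Coefficient of x^19 in (x + x² + ... + x^6)^6. By inclusion-exclusion on dice exceeding 6: Σ_j (-1)^j C(6,j)·C(19-1-6j, 5) = C(6,0)·C(18,5) - C(6,1)·C(12,5) + C(6,2)·C(6,5) = 1·8568 - 6·792 + 15·6 = 3906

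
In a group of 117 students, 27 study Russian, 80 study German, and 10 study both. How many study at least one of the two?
|A∪B| = |A| + |B| - |A∩B| = 27 + 80 - 10 = 97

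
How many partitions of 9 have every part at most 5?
Let r_j(i) = number of partitions of i into parts ≤ j, for i = 0..9. r_1(i) = 1 for all i; r_j(i) = r_{j-1}(i) + r_j(i-j). Rows j = 2..5: ≤2: 1 1 2 2 3 3 4 4 5 5; ≤3: 1 1 2 3 4 5 7 8 10 12; ≤4: 1 1 2 3 5 6 9 11 15 18; ≤5: 1 1 2 3 5 7 10 13 18 23. r_5(9) = 23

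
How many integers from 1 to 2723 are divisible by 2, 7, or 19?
⌊2723/2⌋+⌊2723/7⌋+⌊2723/19⌋ - ⌊2723/14⌋-⌊2723/38⌋-⌊2723/133⌋ + ⌊2723/266⌋ = 1361+389+143 - 194-71-20 + 10 = 1618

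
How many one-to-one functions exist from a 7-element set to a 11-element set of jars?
P(11,7) = 11!/(11-7)! = 1663200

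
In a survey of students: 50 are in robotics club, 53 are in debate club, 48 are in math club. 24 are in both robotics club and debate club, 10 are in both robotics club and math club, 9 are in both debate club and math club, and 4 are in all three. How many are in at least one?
|A∪B∪C| = 50+53+48-24-10-9+4 = 112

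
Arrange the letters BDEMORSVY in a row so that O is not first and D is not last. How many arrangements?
By inclusion-exclusion: 9! - 2×(9-1)! + (9-2)! = 362880 - 80640 + 5040 = 287280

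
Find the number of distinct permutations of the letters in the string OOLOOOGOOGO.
11! / (2! × 8! × 1!) = 495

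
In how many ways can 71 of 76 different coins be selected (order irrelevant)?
C(76,71) = 76!/(71!×5!) = 18474840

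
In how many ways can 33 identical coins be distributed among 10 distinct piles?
C(33+10-1, 10-1) = C(42, 9) = 445891810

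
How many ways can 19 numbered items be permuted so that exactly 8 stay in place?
Choose the 8 fixed points C(19,8) = 75582, derange the rest: !11 = Σ_{j=0}^{11} (-1)^j·11!/j! = 39916800 - 39916800 + 19958400 - 6652800 + 1663200 - 332640 + 55440 - 7920 + 990 - 110 + 11 - 1 = 14684570. Product = 75582 × 14684570 = 1109889169740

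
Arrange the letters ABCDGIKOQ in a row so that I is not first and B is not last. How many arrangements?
By inclusion-exclusion: 9! - 2×(9-1)! + (9-2)! = 362880 - 80640 + 5040 = 287280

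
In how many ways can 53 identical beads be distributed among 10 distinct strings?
C(53+10-1, 10-1) = C(62, 9) = 20286591270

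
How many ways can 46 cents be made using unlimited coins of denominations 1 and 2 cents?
Coefficient of x^46 in 1/(1-x^1) · 1/(1-x^2). Use j coins of 2 for j = 0..⌊46/2⌋ = 23, the rest in 1s: 23 + 1 = 24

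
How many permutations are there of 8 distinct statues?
8! = 40320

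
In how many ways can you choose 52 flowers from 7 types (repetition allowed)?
C(52+7-1, 7-1) = C(58, 6) = 40475358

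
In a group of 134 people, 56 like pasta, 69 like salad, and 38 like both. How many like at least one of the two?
|A∪B| = |A| + |B| - |A∩B| = 56 + 69 - 38 = 87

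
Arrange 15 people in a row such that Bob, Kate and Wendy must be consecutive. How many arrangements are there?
Treat the 3 as one block: (15-3+1)! × 3! = 6227020800 × 6 = 37362124800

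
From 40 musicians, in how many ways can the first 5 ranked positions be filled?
P(40,5) = 40!/(40-5)! = 78960960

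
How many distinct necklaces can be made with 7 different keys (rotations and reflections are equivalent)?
(7-1)!/2 = 720/2 = 360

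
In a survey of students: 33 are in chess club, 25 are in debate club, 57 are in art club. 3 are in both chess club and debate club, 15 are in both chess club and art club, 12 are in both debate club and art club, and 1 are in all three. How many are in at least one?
|A∪B∪C| = 33+25+57-3-15-12+1 = 86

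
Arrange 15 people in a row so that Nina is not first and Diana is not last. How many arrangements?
By inclusion-exclusion: 15! - 2×(15-1)! + (15-2)! = 1307674368000 - 174356582400 + 6227020800 = 1139544806400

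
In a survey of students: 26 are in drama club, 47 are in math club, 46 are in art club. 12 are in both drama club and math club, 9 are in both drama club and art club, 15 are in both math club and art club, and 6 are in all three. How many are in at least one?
|A∪B∪C| = 26+47+46-12-9-15+6 = 89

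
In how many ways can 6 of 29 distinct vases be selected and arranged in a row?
P(29,6) = 29!/(29-6)! = 342014400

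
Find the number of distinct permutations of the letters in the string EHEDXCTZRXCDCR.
14! / (1! × 1! × 2! × 2! × 2! × 2! × 1! × 3!) = 908107200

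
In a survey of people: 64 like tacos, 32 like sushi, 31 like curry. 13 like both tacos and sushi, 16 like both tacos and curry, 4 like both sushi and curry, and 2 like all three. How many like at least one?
|A∪B∪C| = 64+32+31-13-16-4+2 = 96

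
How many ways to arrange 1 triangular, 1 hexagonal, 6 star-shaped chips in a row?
8! / (1! × 1! × 6!) = 56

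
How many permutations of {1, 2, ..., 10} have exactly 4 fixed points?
Choose the 4 fixed points C(10,4) = 210, derange the rest: !6 = Σ_{j=0}^{6} (-1)^j·6!/j! = 720 - 720 + 360 - 120 + 30 - 6 + 1 = 265. Product = 210 × 265 = 55650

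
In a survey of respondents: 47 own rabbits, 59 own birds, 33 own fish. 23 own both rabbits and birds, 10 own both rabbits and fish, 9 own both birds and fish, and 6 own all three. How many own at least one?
|A∪B∪C| = 47+59+33-23-10-9+6 = 103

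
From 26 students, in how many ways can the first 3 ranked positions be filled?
P(26,3) = 26!/(26-3)! = 15600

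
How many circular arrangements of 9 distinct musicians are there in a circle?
Circular: fix one position, arrange the rest. (9-1)! = 40320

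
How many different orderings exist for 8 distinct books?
8! = 40320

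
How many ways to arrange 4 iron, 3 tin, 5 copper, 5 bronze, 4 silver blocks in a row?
21! / (4! × 3! × 5! × 5! × 4!) = 1026615189600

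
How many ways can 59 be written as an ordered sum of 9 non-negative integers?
C(59+9-1, 9-1) = C(67, 8) = 6522361560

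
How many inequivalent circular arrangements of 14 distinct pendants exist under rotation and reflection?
(14-1)!/2 = 6227020800/2 = 3113510400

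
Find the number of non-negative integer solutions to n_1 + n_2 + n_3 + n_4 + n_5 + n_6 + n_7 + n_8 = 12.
C(12+8-1, 8-1) = C(19, 7) = 50388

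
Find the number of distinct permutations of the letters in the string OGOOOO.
6! / (1! × 5!) = 6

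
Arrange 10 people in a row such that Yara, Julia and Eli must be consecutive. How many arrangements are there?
Treat the 3 as one block: (10-3+1)! × 3! = 40320 × 6 = 241920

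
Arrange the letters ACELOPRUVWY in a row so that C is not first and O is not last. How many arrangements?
By inclusion-exclusion: 11! - 2×(11-1)! + (11-2)! = 39916800 - 7257600 + 362880 = 33022080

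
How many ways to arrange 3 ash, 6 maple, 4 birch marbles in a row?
13! / (3! × 6! × 4!) = 60060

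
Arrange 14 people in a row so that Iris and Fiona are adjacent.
Treat as block: (14-1)! × 2! = 6227020800 × 2 = 12454041600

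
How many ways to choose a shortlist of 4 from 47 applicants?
C(47,4) = 47!/(4!×43!) = 178365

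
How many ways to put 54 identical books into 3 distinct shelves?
C(54+3-1, 3-1) = C(56, 2) = 1540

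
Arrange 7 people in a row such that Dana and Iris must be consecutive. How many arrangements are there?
Treat the 2 as one block: (7-2+1)! × 2! = 720 × 2 = 1440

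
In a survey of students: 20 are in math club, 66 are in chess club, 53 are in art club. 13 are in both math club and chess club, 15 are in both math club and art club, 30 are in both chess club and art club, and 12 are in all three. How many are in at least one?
|A∪B∪C| = 20+66+53-13-15-30+12 = 93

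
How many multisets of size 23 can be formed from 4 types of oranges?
C(23+4-1, 4-1) = C(26, 3) = 2600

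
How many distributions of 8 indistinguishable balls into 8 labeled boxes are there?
C(8+8-1, 8-1) = C(15, 7) = 6435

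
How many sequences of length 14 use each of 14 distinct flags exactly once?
14! = 87178291200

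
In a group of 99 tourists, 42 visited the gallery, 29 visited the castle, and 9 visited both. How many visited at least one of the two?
|A∪B| = |A| + |B| - |A∩B| = 42 + 29 - 9 = 62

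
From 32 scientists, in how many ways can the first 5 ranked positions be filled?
P(32,5) = 32!/(32-5)! = 24165120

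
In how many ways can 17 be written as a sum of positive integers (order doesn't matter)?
Pentagonal recurrence p(n) = p(n-1) + p(n-2) - p(n-5) - p(n-7) + p(n-12) + p(n-15) - ... gives p(0..16) = 1, 1, 2, 3, 5, 7, 11, 15, 22, 30, 42, 56, 77, 101, 135, 176, 231. p(17) = p(16) + p(15) - p(12) - p(10) + p(5) + p(2) = 231 + 176 - 77 - 42 + 7 + 2 = 297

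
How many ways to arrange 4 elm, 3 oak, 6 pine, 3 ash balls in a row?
16! / (4! × 3! × 6! × 3!) = 33633600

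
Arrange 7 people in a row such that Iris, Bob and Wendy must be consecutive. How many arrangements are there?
Treat the 3 as one block: (7-3+1)! × 3! = 120 × 6 = 720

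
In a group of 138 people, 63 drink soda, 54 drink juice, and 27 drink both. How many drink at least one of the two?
|A∪B| = |A| + |B| - |A∩B| = 63 + 54 - 27 = 90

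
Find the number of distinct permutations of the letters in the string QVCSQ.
5! / (2! × 1! × 1! × 1!) = 60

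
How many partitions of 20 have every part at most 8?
Let r_j(i) = number of partitions of i into parts ≤ j, for i = 0..20. r_1(i) = 1 for all i; r_j(i) = r_{j-1}(i) + r_j(i-j). Rows j = 2..8: ≤2: 1 1 2 2 3 3 4 4 5 5 6 6 7 7 8 8 9 9 10 10 11; ≤3: 1 1 2 3 4 5 7 8 10 12 14 16 19 21 24 27 30 33 37 40 44; ≤4: 1 1 2 3 5 6 9 11 15 18 23 27 34 39 47 54 64 72 84 94 108; ≤5: 1 1 2 3 5 7 10 13 18 23 30 37 47 57 70 84 101 119 141 164 192; ≤6: 1 1 2 3 5 7 11 14 20 26 35 44 58 71 90 110 136 163 199 235 282; ≤7: 1 1 2 3 5 7 11 15 21 28 38 49 65 82 105 131 164 201 248 300 364; ≤8: 1 1 2 3 5 7 11 15 22 29 40 52 70 89 116 146 186 230 288 352 434. r_8(20) = 434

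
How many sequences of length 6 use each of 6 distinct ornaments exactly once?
6! = 720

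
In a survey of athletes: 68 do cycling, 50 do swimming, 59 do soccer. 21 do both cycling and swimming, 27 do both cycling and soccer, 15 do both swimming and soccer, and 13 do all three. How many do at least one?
|A∪B∪C| = 68+50+59-21-27-15+13 = 127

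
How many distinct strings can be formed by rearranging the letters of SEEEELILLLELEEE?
15! / (5! × 1! × 8! × 1!) = 270270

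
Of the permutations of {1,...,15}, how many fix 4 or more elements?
Exactly j fixed points: C(15,j)·!(15-j); sum over j ≥ 4 (derangement numbers via !m = (m-1)·(!(m-1) + !(m-2)): !0..!11 = 1, 0, 1, 2, 9, 44, 265, 1854, 14833, 133496, 1334961, 14684570). Σ_{j=4}^{15} C(15,j)·!(15-j) = C(15,4)·!11 + C(15,5)·!10 + C(15,6)·!9 + C(15,7)·!8 + C(15,8)·!7 + C(15,9)·!6 + C(15,10)·!5 + C(15,11)·!4 + C(15,12)·!3 + C(15,13)·!2 + C(15,14)·!1 + C(15,15)·!0 = 1365·14684570 + 3003·1334961 + 5005·133496 + 6435·14833 + 6435·1854 + 5005·265 + 3003·44 + 1365·9 + 455·2 + 105·1 + 15·0 + 1·1 = 24830326016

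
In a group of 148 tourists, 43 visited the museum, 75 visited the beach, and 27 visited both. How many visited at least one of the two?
|A∪B| = |A| + |B| - |A∩B| = 43 + 75 - 27 = 91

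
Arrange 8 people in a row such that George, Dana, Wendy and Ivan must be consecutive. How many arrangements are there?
Treat the 4 as one block: (8-4+1)! × 4! = 120 × 24 = 2880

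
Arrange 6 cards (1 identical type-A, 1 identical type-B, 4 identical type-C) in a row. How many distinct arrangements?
6! / (1! × 1! × 4!) = 30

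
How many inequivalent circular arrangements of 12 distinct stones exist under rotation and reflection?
(12-1)!/2 = 39916800/2 = 19958400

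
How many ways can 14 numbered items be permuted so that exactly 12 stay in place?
Choose the 12 fixed points C(14,12) = 91, derange the rest: !2 = Σ_{j=0}^{2} (-1)^j·2!/j! = 2 - 2 + 1 = 1. Product = 91 × 1 = 91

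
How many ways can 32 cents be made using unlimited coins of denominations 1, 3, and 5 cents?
Coefficient of x^32 in 1/(1-x^1) · 1/(1-x^3) · 1/(1-x^5). Case on j = number of 5-cent coins (j = 0..6); remainder r = 32 - 5j is made from {1,3} in ⌊r/3⌋+1 ways. r = 32, 27, 22, 17, 12, 7, 2 → 11 + 10 + 8 + 6 + 5 + 3 + 1 = 44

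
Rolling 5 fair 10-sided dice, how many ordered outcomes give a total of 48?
Coefficient of x^48 in (x + x² + ... + x^10)^5. By inclusion-exclusion on dice exceeding 10: Σ_j (-1)^j C(5,j)·C(48-1-10j, 4) = C(5,0)·C(47,4) - C(5,1)·C(37,4) + C(5,2)·C(27,4) - C(5,3)·C(17,4) + C(5,4)·C(7,4) = 1·178365 - 5·66045 + 10·17550 - 10·2380 + 5·35 = 15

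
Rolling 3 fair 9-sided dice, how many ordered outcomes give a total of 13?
Coefficient of x^13 in (x + x² + ... + x^9)^3. By inclusion-exclusion on dice exceeding 9: Σ_j (-1)^j C(3,j)·C(13-1-9j, 2) = C(3,0)·C(12,2) - C(3,1)·C(3,2) = 1·66 - 3·3 = 57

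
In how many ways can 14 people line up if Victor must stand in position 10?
Fix one position: (14-1)! = 6227020800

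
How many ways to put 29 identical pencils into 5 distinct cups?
C(29+5-1, 5-1) = C(33, 4) = 40920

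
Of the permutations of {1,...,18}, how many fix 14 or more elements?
Exactly j fixed points: C(18,j)·!(18-j); sum over j ≥ 14 (derangement numbers via !m = (m-1)·(!(m-1) + !(m-2)): !0..!4 = 1, 0, 1, 2, 9). Σ_{j=14}^{18} C(18,j)·!(18-j) = C(18,14)·!4 + C(18,15)·!3 + C(18,16)·!2 + C(18,17)·!1 + C(18,18)·!0 = 3060·9 + 816·2 + 153·1 + 18·0 + 1·1 = 29326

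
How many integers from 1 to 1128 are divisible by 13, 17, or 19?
⌊1128/13⌋+⌊1128/17⌋+⌊1128/19⌋ - ⌊1128/221⌋-⌊1128/247⌋-⌊1128/323⌋ + ⌊1128/4199⌋ = 86+66+59 - 5-4-3 + 0 = 199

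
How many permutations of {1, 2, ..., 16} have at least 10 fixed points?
Exactly j fixed points: C(16,j)·!(16-j); sum over j ≥ 10 (derangement numbers via !m = (m-1)·(!(m-1) + !(m-2)): !0..!6 = 1, 0, 1, 2, 9, 44, 265). Σ_{j=10}^{16} C(16,j)·!(16-j) = C(16,10)·!6 + C(16,11)·!5 + C(16,12)·!4 + C(16,13)·!3 + C(16,14)·!2 + C(16,15)·!1 + C(16,16)·!0 = 8008·265 + 4368·44 + 1820·9 + 560·2 + 120·1 + 16·0 + 1·1 = 2331933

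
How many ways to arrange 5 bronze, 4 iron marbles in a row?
9! / (5! × 4!) = 126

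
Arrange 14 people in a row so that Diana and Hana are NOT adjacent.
Total - adjacent = 14! - (14-1)!×2 = 87178291200 - 12454041600 = 74724249600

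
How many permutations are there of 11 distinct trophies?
11! = 39916800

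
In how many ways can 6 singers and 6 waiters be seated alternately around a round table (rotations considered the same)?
Fix one of the singers: (6-1)! ways for the remaining singers, × 6! ways for the waiters = 120 × 720 = 86400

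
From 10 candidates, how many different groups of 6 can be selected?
C(10,6) = 10!/(6!×4!) = 210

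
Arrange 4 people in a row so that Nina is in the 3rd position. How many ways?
Fix one position: (4-1)! = 6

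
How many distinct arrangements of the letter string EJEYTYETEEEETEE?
15! / (3! × 1! × 9! × 2!) = 300300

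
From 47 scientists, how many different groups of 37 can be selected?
C(47,37) = 47!/(37!×10!) = 5178066751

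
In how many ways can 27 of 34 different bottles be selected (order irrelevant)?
C(34,27) = 34!/(27!×7!) = 5379616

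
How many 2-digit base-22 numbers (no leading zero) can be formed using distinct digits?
First digit: 21 choices (nonzero). Then descending: 21 × 21 = 441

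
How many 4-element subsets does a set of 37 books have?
C(37,4) = 37!/(4!×33!) = 66045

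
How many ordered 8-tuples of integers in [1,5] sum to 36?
Coefficient of x^36 in (x + x² + ... + x^5)^8. By inclusion-exclusion on dice exceeding 5: Σ_j (-1)^j C(8,j)·C(36-1-5j, 7) = C(8,0)·C(35,7) - C(8,1)·C(30,7) + C(8,2)·C(25,7) - C(8,3)·C(20,7) + C(8,4)·C(15,7) - C(8,5)·C(10,7) = 1·6724520 - 8·2035800 + 28·480700 - 56·77520 + 70·6435 - 56·120 = 330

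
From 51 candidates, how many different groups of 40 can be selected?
C(51,40) = 51!/(40!×11!) = 47626016970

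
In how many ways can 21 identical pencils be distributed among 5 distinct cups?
C(21+5-1, 5-1) = C(25, 4) = 12650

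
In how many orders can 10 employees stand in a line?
10! = 3628800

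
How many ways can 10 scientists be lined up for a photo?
10! = 3628800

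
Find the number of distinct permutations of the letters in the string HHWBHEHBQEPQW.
13! / (2! × 4! × 2! × 2! × 2! × 1!) = 16216200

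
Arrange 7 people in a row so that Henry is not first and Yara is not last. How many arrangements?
By inclusion-exclusion: 7! - 2×(7-1)! + (7-2)! = 5040 - 1440 + 120 = 3720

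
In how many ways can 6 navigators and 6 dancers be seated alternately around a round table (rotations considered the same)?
Fix one of the navigators: (6-1)! ways for the remaining navigators, × 6! ways for the dancers = 120 × 720 = 86400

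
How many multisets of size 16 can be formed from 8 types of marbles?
C(16+8-1, 8-1) = C(23, 7) = 245157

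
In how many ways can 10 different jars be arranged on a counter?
10! = 3628800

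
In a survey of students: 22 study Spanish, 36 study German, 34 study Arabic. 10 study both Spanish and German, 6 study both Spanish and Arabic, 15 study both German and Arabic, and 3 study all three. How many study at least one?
|A∪B∪C| = 22+36+34-10-6-15+3 = 64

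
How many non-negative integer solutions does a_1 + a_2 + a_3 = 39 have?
C(39+3-1, 3-1) = C(41, 2) = 820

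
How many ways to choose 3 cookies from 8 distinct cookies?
C(8,3) = 8!/(3!×5!) = 56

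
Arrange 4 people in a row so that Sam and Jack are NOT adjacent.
Total - adjacent = 4! - (4-1)!×2 = 24 - 12 = 12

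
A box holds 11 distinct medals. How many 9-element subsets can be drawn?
C(11,9) = 11!/(9!×2!) = 55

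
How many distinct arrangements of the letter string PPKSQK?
6! / (2! × 1! × 1! × 2!) = 180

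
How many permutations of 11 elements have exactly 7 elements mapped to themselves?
Choose the 7 fixed points C(11,7) = 330, derange the rest: !4 = Σ_{j=0}^{4} (-1)^j·4!/j! = 24 - 24 + 12 - 4 + 1 = 9. Product = 330 × 9 = 2970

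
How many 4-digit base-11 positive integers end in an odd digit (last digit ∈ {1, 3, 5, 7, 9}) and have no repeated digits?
Last∈{1,3,5,7,9}. Last=0: 0. Last nonzero: 5×9×P(9,2) = 3240. Total = 3240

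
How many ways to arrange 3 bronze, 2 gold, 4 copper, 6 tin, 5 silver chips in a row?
20! / (3! × 2! × 4! × 6! × 5!) = 97772875200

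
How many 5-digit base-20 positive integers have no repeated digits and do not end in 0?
Last digit: 19 nonzero choices. First digit: 18 (nonzero, ≠last). Middle 3: P(18,3) = 4896. Total = 1674432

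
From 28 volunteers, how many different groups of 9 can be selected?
C(28,9) = 28!/(9!×19!) = 6906900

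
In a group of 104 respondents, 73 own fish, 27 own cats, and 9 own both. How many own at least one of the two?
|A∪B| = |A| + |B| - |A∩B| = 73 + 27 - 9 = 91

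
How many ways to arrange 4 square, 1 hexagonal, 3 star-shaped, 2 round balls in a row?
10! / (4! × 1! × 3! × 2!) = 12600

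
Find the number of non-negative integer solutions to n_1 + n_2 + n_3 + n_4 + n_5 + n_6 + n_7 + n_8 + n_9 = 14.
C(14+9-1, 9-1) = C(22, 8) = 319770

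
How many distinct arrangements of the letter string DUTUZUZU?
8! / (4! × 1! × 1! × 2!) = 840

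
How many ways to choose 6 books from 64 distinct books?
C(64,6) = 64!/(6!×58!) = 74974368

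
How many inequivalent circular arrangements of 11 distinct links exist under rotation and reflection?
(11-1)!/2 = 3628800/2 = 1814400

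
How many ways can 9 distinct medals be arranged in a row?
9! = 362880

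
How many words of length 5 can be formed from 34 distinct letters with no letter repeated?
P(34,5) = 34!/(34-5)! = 33390720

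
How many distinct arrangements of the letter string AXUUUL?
6! / (3! × 1! × 1! × 1!) = 120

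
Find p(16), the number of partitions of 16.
Pentagonal recurrence p(n) = p(n-1) + p(n-2) - p(n-5) - p(n-7) + p(n-12) + p(n-15) - ... gives p(0..15) = 1, 1, 2, 3, 5, 7, 11, 15, 22, 30, 42, 56, 77, 101, 135, 176. p(16) = p(15) + p(14) - p(11) - p(9) + p(4) + p(1) = 176 + 135 - 56 - 30 + 5 + 1 = 231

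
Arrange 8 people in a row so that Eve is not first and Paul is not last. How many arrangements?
By inclusion-exclusion: 8! - 2×(8-1)! + (8-2)! = 40320 - 10080 + 720 = 30960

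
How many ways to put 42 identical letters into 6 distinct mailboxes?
C(42+6-1, 6-1) = C(47, 5) = 1533939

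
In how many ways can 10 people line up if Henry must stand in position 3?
Fix one position: (10-1)! = 362880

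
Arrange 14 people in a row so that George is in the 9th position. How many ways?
Fix one position: (14-1)! = 6227020800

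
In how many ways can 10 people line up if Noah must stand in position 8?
Fix one position: (10-1)! = 362880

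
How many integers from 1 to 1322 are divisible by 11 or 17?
⌊1322/11⌋ + ⌊1322/17⌋ - ⌊1322/187⌋ = 120 + 77 - 7 = 190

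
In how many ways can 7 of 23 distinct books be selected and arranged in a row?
P(23,7) = 23!/(23-7)! = 1235591280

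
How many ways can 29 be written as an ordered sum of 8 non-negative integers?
C(29+8-1, 8-1) = C(36, 7) = 8347680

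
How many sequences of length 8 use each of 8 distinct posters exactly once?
8! = 40320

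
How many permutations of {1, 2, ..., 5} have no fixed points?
!5 = Σ_{j=0}^{5} (-1)^j·5!/j! = 120 - 120 + 60 - 20 + 5 - 1 = 44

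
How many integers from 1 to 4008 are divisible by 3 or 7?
⌊4008/3⌋ + ⌊4008/7⌋ - ⌊4008/21⌋ = 1336 + 572 - 190 = 1718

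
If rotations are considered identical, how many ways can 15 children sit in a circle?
Circular: fix one position, arrange the rest. (15-1)! = 87178291200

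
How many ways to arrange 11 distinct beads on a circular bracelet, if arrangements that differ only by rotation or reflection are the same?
(11-1)!/2 = 3628800/2 = 1814400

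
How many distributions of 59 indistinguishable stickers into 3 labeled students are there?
C(59+3-1, 3-1) = C(61, 2) = 1830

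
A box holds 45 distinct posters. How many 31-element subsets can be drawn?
C(45,31) = 45!/(31!×14!) = 166871334960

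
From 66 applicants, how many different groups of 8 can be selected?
C(66,8) = 66!/(8!×58!) = 5743572120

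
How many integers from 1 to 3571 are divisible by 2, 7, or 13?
⌊3571/2⌋+⌊3571/7⌋+⌊3571/13⌋ - ⌊3571/14⌋-⌊3571/26⌋-⌊3571/91⌋ + ⌊3571/182⌋ = 1785+510+274 - 255-137-39 + 19 = 2157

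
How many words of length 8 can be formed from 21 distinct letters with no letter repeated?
P(21,8) = 21!/(21-8)! = 8204716800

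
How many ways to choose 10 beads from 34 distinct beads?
C(34,10) = 34!/(10!×24!) = 131128140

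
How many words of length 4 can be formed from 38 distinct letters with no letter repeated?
P(38,4) = 38!/(38-4)! = 1771560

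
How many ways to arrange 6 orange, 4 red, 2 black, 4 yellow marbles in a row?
16! / (6! × 4! × 2! × 4!) = 25225200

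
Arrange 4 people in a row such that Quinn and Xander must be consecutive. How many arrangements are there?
Treat the 2 as one block: (4-2+1)! × 2! = 6 × 2 = 12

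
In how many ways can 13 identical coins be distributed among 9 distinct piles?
C(13+9-1, 9-1) = C(21, 8) = 203490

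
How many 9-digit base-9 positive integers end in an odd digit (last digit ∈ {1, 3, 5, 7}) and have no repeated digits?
Last∈{1,3,5,7}. Last=0: 0. Last nonzero: 4×7×P(7,7) = 141120. Total = 141120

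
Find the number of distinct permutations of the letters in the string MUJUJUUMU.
9! / (5! × 2! × 2!) = 756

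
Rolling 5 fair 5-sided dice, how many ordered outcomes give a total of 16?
Coefficient of x^16 in (x + x² + ... + x^5)^5. By inclusion-exclusion on dice exceeding 5: Σ_j (-1)^j C(5,j)·C(16-1-5j, 4) = C(5,0)·C(15,4) - C(5,1)·C(10,4) + C(5,2)·C(5,4) = 1·1365 - 5·210 + 10·5 = 365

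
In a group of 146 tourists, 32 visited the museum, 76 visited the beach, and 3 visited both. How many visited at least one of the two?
|A∪B| = |A| + |B| - |A∩B| = 32 + 76 - 3 = 105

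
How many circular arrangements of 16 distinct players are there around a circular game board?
Circular: fix one position, arrange the rest. (16-1)! = 1307674368000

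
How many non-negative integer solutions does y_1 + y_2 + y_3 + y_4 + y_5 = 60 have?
C(60+5-1, 5-1) = C(64, 4) = 635376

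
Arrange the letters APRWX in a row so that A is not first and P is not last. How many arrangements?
By inclusion-exclusion: 5! - 2×(5-1)! + (5-2)! = 120 - 48 + 6 = 78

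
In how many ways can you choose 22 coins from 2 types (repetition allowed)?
C(22+2-1, 2-1) = C(23, 1) = 23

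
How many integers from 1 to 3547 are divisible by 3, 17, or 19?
⌊3547/3⌋+⌊3547/17⌋+⌊3547/19⌋ - ⌊3547/51⌋-⌊3547/57⌋-⌊3547/323⌋ + ⌊3547/969⌋ = 1182+208+186 - 69-62-10 + 3 = 1438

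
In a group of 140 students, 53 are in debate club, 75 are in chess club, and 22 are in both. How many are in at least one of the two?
|A∪B| = |A| + |B| - |A∩B| = 53 + 75 - 22 = 106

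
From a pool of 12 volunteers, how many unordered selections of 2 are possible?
C(12,2) = 12!/(2!×10!) = 66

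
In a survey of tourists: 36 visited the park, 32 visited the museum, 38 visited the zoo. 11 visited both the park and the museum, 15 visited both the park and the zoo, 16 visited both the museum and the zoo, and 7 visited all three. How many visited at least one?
|A∪B∪C| = 36+32+38-11-15-16+7 = 71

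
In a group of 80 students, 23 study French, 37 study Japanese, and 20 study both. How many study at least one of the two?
|A∪B| = |A| + |B| - |A∩B| = 23 + 37 - 20 = 40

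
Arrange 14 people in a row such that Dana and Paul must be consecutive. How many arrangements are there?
Treat the 2 as one block: (14-2+1)! × 2! = 6227020800 × 2 = 12454041600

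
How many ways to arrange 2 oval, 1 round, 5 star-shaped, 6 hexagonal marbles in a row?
14! / (2! × 1! × 5! × 6!) = 504504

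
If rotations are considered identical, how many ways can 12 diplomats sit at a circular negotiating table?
Circular: fix one position, arrange the rest. (12-1)! = 39916800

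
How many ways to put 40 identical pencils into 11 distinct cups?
C(40+11-1, 11-1) = C(50, 10) = 10272278170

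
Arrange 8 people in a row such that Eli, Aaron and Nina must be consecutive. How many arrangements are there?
Treat the 3 as one block: (8-3+1)! × 3! = 720 × 6 = 4320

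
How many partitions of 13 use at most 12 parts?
By conjugation, equals partitions of 13 into parts ≤ 12. Let r_j(i) = number of partitions of i into parts ≤ j, for i = 0..13. r_1(i) = 1 for all i; r_j(i) = r_{j-1}(i) + r_j(i-j). Rows j = 2..12: ≤2: 1 1 2 2 3 3 4 4 5 5 6 6 7 7; ≤3: 1 1 2 3 4 5 7 8 10 12 14 16 19 21; ≤4: 1 1 2 3 5 6 9 11 15 18 23 27 34 39; ≤5: 1 1 2 3 5 7 10 13 18 23 30 37 47 57; ≤6: 1 1 2 3 5 7 11 14 20 26 35 44 58 71; ≤7: 1 1 2 3 5 7 11 15 21 28 38 49 65 82; ≤8: 1 1 2 3 5 7 11 15 22 29 40 52 70 89; ≤9: 1 1 2 3 5 7 11 15 22 30 41 54 73 94; ≤10: 1 1 2 3 5 7 11 15 22 30 42 55 75 97; ≤11: 1 1 2 3 5 7 11 15 22 30 42 56 76 99; ≤12: 1 1 2 3 5 7 11 15 22 30 42 56 77 100. r_12(13) = 100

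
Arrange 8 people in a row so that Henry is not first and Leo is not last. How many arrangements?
By inclusion-exclusion: 8! - 2×(8-1)! + (8-2)! = 40320 - 10080 + 720 = 30960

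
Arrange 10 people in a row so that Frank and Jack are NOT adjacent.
Total - adjacent = 10! - (10-1)!×2 = 3628800 - 725760 = 2903040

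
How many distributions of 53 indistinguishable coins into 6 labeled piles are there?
C(53+6-1, 6-1) = C(58, 5) = 4582116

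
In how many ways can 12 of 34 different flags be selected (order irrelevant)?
C(34,12) = 34!/(12!×22!) = 548354040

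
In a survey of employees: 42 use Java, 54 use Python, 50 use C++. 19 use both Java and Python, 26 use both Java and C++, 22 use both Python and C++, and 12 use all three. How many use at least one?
|A∪B∪C| = 42+54+50-19-26-22+12 = 91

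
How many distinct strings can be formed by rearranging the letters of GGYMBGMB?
8! / (2! × 3! × 1! × 2!) = 1680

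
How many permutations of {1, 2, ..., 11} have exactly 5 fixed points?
Choose the 5 fixed points C(11,5) = 462, derange the rest: !6 = Σ_{j=0}^{6} (-1)^j·6!/j! = 720 - 720 + 360 - 120 + 30 - 6 + 1 = 265. Product = 462 × 265 = 122430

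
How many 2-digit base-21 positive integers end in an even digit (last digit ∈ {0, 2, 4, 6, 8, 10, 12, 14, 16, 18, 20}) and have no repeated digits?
Last∈{0,2,4,6,8,10,12,14,16,18,20}. Last=0: 20. Last nonzero: 10×19×P(19,0) = 190. Total = 210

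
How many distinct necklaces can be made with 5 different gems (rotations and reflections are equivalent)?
(5-1)!/2 = 24/2 = 12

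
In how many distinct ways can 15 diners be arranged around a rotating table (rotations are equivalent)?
Circular: fix one position, arrange the rest. (15-1)! = 87178291200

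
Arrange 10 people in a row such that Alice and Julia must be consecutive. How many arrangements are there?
Treat the 2 as one block: (10-2+1)! × 2! = 362880 × 2 = 725760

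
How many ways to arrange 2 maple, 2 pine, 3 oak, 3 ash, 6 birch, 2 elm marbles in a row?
18! / (2! × 2! × 3! × 3! × 6! × 2!) = 30875644800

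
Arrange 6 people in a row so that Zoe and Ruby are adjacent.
Treat as block: (6-1)! × 2! = 120 × 2 = 240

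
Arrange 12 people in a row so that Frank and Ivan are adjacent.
Treat as block: (12-1)! × 2! = 39916800 × 2 = 79833600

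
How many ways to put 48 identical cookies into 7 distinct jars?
C(48+7-1, 7-1) = C(54, 6) = 25827165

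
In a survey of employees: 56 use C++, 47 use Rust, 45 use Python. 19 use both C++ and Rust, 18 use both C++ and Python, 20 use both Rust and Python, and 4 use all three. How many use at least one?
|A∪B∪C| = 56+47+45-19-18-20+4 = 95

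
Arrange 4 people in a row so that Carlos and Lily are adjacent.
Treat as block: (4-1)! × 2! = 6 × 2 = 12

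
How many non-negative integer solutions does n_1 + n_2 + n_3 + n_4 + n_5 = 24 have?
C(24+5-1, 5-1) = C(28, 4) = 20475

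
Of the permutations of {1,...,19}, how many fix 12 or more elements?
Exactly j fixed points: C(19,j)·!(19-j); sum over j ≥ 12 (derangement numbers via !m = (m-1)·(!(m-1) + !(m-2)): !0..!7 = 1, 0, 1, 2, 9, 44, 265, 1854). Σ_{j=12}^{19} C(19,j)·!(19-j) = C(19,12)·!7 + C(19,13)·!6 + C(19,14)·!5 + C(19,15)·!4 + C(19,16)·!3 + C(19,17)·!2 + C(19,18)·!1 + C(19,19)·!0 = 50388·1854 + 27132·265 + 11628·44 + 3876·9 + 969·2 + 171·1 + 19·0 + 1·1 = 101157958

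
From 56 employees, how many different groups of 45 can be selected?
C(56,45) = 56!/(45!×11!) = 148902215280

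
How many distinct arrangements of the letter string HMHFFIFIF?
9! / (2! × 1! × 4! × 2!) = 3780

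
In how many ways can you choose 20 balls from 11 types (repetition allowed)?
C(20+11-1, 11-1) = C(30, 10) = 30045015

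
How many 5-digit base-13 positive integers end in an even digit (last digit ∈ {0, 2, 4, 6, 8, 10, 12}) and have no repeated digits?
Last∈{0,2,4,6,8,10,12}. Last=0: 11880. Last nonzero: 6×11×P(11,3) = 65340. Total = 77220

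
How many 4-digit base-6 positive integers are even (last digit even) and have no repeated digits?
Last∈{0,2,4}. Last=0: 60. Last nonzero: 2×4×P(4,2) = 96. Total = 156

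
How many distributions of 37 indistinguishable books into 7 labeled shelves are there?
C(37+7-1, 7-1) = C(43, 6) = 6096454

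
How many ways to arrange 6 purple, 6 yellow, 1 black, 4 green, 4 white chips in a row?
21! / (6! × 6! × 1! × 4! × 4!) = 171102531600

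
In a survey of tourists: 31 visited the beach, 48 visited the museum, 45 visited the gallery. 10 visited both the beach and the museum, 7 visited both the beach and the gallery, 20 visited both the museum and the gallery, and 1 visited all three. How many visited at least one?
|A∪B∪C| = 31+48+45-10-7-20+1 = 88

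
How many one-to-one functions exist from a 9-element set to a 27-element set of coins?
P(27,9) = 27!/(27-9)! = 1700755056000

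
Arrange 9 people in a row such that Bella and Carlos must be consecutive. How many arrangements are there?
Treat the 2 as one block: (9-2+1)! × 2! = 40320 × 2 = 80640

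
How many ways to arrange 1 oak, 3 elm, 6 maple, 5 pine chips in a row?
15! / (1! × 3! × 6! × 5!) = 2522520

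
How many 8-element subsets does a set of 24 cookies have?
C(24,8) = 24!/(8!×16!) = 735471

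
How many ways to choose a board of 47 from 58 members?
C(58,47) = 58!/(47!×11!) = 227692286640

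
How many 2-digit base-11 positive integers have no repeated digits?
First digit: 10 choices (nonzero). Then descending: 10 × 10 = 100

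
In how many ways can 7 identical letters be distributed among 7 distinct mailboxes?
C(7+7-1, 7-1) = C(13, 6) = 1716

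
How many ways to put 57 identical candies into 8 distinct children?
C(57+8-1, 8-1) = C(64, 7) = 621216192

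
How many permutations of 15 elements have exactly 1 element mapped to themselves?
Choose the 1 fixed point C(15,1) = 15, derange the rest: !14 = Σ_{j=0}^{14} (-1)^j·14!/j! = 87178291200 - 87178291200 + 43589145600 - 14529715200 + 3632428800 - 726485760 + 121080960 - 17297280 + 2162160 - 240240 + 24024 - 2184 + 182 - 14 + 1 = 32071101049. Product = 15 × 32071101049 = 481066515735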